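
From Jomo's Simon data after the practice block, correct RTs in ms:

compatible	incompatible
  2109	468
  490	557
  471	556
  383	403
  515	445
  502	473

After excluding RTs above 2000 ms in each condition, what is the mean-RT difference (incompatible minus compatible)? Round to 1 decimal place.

11.5 ms

compatible: exclude 2109
M(compatible) = 2361/5 = 472.200
M(incompatible) = 2902/6 = 483.667
Difference = 483.667 − 472.200 = 11.467 ms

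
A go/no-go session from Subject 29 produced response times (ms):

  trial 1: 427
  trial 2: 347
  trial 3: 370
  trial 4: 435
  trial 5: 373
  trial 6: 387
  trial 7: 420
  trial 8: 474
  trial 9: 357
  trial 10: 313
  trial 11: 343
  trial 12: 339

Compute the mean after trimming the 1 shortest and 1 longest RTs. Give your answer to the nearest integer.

380 ms

Sorted: 313, 339, 343, 347, 357, 370, 373, 387, 420, 427, 435, 474
Drop lowest 1 (313) and highest 1 (474)
Remaining (n=10): Σ = 3798, mean = 3798/10 = 379.800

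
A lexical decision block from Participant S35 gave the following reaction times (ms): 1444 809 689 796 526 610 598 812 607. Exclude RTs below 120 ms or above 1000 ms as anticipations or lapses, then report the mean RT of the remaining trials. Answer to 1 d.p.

Excluded: 1444
Retained (n=8): Σ = 5447
Mean = 5447/8 = 680.8750

680.9 ms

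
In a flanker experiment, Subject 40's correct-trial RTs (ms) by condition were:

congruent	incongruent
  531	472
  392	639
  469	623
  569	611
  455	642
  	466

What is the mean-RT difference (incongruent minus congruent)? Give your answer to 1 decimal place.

M(congruent) = 2416/5 = 483.200
M(incongruent) = 3453/6 = 575.500
Difference = 575.500 − 483.200 = 92.300 ms

92.3 ms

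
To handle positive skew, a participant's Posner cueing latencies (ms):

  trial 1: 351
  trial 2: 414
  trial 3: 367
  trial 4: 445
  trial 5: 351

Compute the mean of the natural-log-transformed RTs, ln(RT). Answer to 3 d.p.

5.950

ln(RT): 5.8608, 6.0259, 5.9054, 6.0981, 5.8608
Σ ln(RT) = 29.7509
Mean = 29.7509/5 = 5.95017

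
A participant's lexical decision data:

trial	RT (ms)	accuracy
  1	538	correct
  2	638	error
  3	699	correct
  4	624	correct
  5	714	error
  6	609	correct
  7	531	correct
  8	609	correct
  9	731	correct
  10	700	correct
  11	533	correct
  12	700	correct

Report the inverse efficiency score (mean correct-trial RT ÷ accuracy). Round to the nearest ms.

Correct trials (n=10): 538, 699, 624, 609, 531, 609, 731, 700, 533, 700
Mean correct RT = 6274/10 = 627.4000 ms
Proportion correct = 10/12
IES = 627.4000 / (10/12) = 752.880 ms

753 ms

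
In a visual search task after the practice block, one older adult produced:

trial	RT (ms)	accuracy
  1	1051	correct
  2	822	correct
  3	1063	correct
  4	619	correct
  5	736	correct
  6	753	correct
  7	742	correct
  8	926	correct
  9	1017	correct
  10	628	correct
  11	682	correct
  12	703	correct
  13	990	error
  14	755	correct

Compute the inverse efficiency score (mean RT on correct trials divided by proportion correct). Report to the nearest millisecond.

870 ms

Correct trials (n=13): 1051, 822, 1063, 619, 736, 753, 742, 926, 1017, 628, 682, 703, 755
Mean correct RT = 10497/13 = 807.4615 ms
Proportion correct = 13/14
IES = 807.4615 / (13/14) = 869.574 ms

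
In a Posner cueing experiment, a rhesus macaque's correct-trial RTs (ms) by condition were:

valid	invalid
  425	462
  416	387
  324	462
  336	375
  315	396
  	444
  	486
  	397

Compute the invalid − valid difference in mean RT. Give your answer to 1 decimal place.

M(valid) = 1816/5 = 363.200
M(invalid) = 3409/8 = 426.125
Difference = 426.125 − 363.200 = 62.925 ms

62.9 ms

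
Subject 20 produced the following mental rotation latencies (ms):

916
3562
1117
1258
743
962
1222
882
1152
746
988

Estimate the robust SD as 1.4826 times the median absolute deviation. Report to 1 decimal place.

Sorted: 743, 746, 882, 916, 962, 988, 1117, 1152, 1222, 1258, 3562 → median = 988
|x − 988| sorted: 0, 26, 72, 106, 129, 164, 234, 242, 245, 270, 2574 → MAD = 164
Robust SD ≈ 1.4826 × 164 = 243.146

243.1 ms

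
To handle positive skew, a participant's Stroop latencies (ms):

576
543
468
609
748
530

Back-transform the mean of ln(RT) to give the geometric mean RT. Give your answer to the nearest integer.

ln(RT): 6.3561, 6.2971, 6.1485, 6.4118, 6.6174, 6.2729
Mean ln(RT) = 38.1038/6 = 6.35063
Geometric mean = exp(6.35063) = 572.85 ms

573 ms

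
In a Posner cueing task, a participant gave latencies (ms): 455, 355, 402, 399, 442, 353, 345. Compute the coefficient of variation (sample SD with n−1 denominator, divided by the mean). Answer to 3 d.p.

0.112

n = 7, Σ = 2751, M = 393.0000
Σ(x−M)² = 11710.000; s = √(11710.000/6) = 44.1777
CV = 44.1777 / 393.0000 = 0.11241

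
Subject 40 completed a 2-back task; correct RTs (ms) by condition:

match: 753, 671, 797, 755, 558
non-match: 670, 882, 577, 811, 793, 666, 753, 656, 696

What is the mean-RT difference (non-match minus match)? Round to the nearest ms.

M(match) = 3534/5 = 706.800
M(non-match) = 6504/9 = 722.667
Difference = 722.667 − 706.800 = 15.867 ms

16 ms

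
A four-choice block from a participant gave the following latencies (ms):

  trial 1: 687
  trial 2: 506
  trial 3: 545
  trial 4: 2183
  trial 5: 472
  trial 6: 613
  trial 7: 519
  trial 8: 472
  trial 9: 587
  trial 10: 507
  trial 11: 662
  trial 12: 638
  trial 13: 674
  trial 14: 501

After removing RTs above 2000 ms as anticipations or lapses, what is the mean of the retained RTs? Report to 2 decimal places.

Excluded: 2183
Retained (n=13): Σ = 7383
Mean = 7383/13 = 567.9231

567.92 ms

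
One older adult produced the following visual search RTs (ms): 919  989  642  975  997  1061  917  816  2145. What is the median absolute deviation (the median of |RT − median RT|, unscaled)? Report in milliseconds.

Sorted: 642, 816, 917, 919, 975, 989, 997, 1061, 2145 → median = 975
|x − 975|: 56, 14, 333, 0, 22, 86, 58, 159, 1170
Sorted deviations: 0, 14, 22, 56, 58, 86, 159, 333, 1170 → MAD = 58

58 ms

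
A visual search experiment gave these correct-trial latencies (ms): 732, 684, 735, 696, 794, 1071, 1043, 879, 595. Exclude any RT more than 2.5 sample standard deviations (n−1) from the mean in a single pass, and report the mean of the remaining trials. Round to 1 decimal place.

803.2 ms

n = 9, ΣRT = 7229, M = 803.222
Σ(x−M)² = 213819.56; s = √(213819.56/8) = 163.485
Cutoffs: 803.222 ± 2.5·163.485 → [394.5, 1211.9]
No RTs fall outside the cutoffs; all 9 retained. Mean = 7229/9 = 803.222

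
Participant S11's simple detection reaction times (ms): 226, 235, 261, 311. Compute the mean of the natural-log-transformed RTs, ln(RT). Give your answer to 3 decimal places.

5.546

ln(RT): 5.4205, 5.4596, 5.5645, 5.7398
Σ ln(RT) = 22.1844
Mean = 22.1844/4 = 5.54611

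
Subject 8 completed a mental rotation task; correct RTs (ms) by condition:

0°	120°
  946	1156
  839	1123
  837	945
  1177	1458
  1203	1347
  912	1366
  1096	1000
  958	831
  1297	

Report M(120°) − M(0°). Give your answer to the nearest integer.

M(0°) = 9265/9 = 1029.444
M(120°) = 9226/8 = 1153.250
Difference = 1153.250 − 1029.444 = 123.806 ms

124 ms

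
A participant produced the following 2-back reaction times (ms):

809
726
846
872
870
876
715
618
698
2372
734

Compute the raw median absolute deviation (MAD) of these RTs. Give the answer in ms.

Sorted: 618, 698, 715, 726, 734, 809, 846, 870, 872, 876, 2372 → median = 809
|x − 809|: 0, 83, 37, 63, 61, 67, 94, 191, 111, 1563, 75
Sorted deviations: 0, 37, 61, 63, 67, 75, 83, 94, 111, 191, 1563 → MAD = 75

75 ms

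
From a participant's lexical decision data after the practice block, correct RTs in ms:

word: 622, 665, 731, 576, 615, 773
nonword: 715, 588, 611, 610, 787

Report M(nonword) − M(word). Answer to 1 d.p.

-1.5 ms

M(word) = 3982/6 = 663.667
M(nonword) = 3311/5 = 662.200
Difference = 662.200 − 663.667 = -1.467 ms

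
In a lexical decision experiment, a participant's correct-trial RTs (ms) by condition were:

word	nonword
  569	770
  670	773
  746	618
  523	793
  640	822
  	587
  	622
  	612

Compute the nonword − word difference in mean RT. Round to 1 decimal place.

70.0 ms

M(word) = 3148/5 = 629.600
M(nonword) = 5597/8 = 699.625
Difference = 699.625 − 629.600 = 70.025 ms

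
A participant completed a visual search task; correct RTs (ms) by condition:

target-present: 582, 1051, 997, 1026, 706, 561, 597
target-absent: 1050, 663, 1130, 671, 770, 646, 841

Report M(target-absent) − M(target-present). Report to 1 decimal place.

M(target-present) = 5520/7 = 788.571
M(target-absent) = 5771/7 = 824.429
Difference = 824.429 − 788.571 = 35.857 ms

35.9 ms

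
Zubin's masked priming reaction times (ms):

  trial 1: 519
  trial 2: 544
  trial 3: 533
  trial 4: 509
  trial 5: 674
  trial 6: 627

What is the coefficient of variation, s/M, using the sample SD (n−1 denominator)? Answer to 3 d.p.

0.118

n = 6, Σ = 3406, M = 567.6667
Σ(x−M)² = 22399.333; s = √(22399.333/5) = 66.9318
CV = 66.9318 / 567.6667 = 0.11791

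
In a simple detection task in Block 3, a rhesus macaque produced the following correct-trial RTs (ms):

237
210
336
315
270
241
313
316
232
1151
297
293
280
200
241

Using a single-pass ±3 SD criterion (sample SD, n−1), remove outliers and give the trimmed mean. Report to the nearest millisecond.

n = 15, ΣRT = 4932, M = 328.800
Σ(x−M)² = 748718.40; s = √(748718.40/14) = 231.257
Cutoffs: 328.800 ± 3·231.257 → [-365.0, 1022.6]
Outside: 1151 → excluded.
Retained (n=14): Σ = 3781, mean = 3781/14 = 270.071

270 ms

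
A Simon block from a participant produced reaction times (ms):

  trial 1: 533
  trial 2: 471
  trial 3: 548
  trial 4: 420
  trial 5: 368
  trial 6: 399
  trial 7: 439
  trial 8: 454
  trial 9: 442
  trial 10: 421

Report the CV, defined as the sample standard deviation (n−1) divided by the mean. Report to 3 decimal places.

n = 10, Σ = 4495, M = 449.5000
Σ(x−M)² = 28198.500; s = √(28198.500/9) = 55.9747
CV = 55.9747 / 449.5000 = 0.12453

0.125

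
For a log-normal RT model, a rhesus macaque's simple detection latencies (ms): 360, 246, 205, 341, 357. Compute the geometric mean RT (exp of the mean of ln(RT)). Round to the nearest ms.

294 ms

ln(RT): 5.8861, 5.5053, 5.3230, 5.8319, 5.8777
Mean ln(RT) = 28.4241/5 = 5.68481
Geometric mean = exp(5.68481) = 294.36 ms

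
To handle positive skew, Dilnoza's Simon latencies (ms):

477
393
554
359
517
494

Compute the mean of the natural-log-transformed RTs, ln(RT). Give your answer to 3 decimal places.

ln(RT): 6.1675, 5.9738, 6.3172, 5.8833, 6.2480, 6.2025
Σ ln(RT) = 36.7924
Mean = 36.7924/6 = 6.13207

6.132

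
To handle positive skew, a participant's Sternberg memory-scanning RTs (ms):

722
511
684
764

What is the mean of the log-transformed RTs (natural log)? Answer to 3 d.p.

6.496

ln(RT): 6.5820, 6.2364, 6.5280, 6.6386
Σ ln(RT) = 25.9849
Mean = 25.9849/4 = 6.49623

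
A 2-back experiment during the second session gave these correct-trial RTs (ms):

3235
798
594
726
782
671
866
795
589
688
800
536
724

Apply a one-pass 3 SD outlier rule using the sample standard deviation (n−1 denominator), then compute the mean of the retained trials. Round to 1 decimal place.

n = 13, ΣRT = 11804, M = 908.000
Σ(x−M)² = 5979392.00; s = √(5979392.00/12) = 705.891
Cutoffs: 908.000 ± 3·705.891 → [-1209.7, 3025.7]
Outside: 3235 → excluded.
Retained (n=12): Σ = 8569, mean = 8569/12 = 714.083

714.1 ms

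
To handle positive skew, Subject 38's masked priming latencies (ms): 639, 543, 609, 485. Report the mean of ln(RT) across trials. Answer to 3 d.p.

6.338

ln(RT): 6.4599, 6.2971, 6.4118, 6.1841
Σ ln(RT) = 25.3530
Mean = 25.3530/4 = 6.33825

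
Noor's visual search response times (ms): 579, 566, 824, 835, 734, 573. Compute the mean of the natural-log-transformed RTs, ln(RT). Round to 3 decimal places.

6.515

ln(RT): 6.3613, 6.3386, 6.7142, 6.7274, 6.5985, 6.3509
Σ ln(RT) = 39.0909
Mean = 39.0909/6 = 6.51515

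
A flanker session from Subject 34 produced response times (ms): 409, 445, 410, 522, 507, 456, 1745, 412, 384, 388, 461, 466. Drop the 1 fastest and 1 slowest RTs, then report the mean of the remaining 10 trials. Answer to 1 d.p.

447.6 ms

Sorted: 384, 388, 409, 410, 412, 445, 456, 461, 466, 507, 522, 1745
Drop lowest 1 (384) and highest 1 (1745)
Remaining (n=10): Σ = 4476, mean = 4476/10 = 447.600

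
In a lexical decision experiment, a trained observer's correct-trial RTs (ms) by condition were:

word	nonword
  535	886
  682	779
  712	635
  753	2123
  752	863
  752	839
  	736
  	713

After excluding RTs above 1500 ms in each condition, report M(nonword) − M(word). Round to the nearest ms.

nonword: exclude 2123
M(word) = 4186/6 = 697.667
M(nonword) = 5451/7 = 778.714
Difference = 778.714 − 697.667 = 81.048 ms

81 ms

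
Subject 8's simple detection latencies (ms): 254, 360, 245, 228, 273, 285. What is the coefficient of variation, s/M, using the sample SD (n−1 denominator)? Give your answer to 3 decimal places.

0.170

n = 6, Σ = 1645, M = 274.1667
Σ(x−M)² = 10874.833; s = √(10874.833/5) = 46.6365
CV = 46.6365 / 274.1667 = 0.17010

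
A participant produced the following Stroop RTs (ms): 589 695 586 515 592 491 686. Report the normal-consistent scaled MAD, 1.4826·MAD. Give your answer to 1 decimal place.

109.7 ms

Sorted: 491, 515, 586, 589, 592, 686, 695 → median = 589
|x − 589| sorted: 0, 3, 3, 74, 97, 98, 106 → MAD = 74
Robust SD ≈ 1.4826 × 74 = 109.712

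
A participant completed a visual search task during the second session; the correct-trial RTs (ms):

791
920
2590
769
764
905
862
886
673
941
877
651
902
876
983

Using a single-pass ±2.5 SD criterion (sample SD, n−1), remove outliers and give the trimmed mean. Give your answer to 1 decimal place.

842.9 ms

n = 15, ΣRT = 14390, M = 959.333
Σ(x−M)² = 2976105.33; s = √(2976105.33/14) = 461.063
Cutoffs: 959.333 ± 2.5·461.063 → [-193.3, 2112.0]
Outside: 2590 → excluded.
Retained (n=14): Σ = 11800, mean = 11800/14 = 842.857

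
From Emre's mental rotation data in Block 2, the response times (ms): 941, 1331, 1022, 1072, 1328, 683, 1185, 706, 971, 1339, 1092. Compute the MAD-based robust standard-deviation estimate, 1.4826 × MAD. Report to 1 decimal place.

Sorted: 683, 706, 941, 971, 1022, 1072, 1092, 1185, 1328, 1331, 1339 → median = 1072
|x − 1072| sorted: 0, 20, 50, 101, 113, 131, 256, 259, 267, 366, 389 → MAD = 131
Robust SD ≈ 1.4826 × 131 = 194.221

194.2 ms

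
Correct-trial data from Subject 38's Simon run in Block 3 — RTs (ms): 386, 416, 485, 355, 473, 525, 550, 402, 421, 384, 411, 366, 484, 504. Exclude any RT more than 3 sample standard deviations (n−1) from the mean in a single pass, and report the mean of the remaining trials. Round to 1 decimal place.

440.1 ms

n = 14, ΣRT = 6162, M = 440.143
Σ(x−M)² = 50445.71; s = √(50445.71/13) = 62.293
Cutoffs: 440.143 ± 3·62.293 → [253.3, 627.0]
No RTs fall outside the cutoffs; all 14 retained. Mean = 6162/14 = 440.143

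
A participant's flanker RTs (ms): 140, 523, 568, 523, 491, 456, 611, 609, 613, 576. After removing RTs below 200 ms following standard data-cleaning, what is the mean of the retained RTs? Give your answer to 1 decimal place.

552.2 ms

Excluded: 140
Retained (n=9): Σ = 4970
Mean = 4970/9 = 552.2222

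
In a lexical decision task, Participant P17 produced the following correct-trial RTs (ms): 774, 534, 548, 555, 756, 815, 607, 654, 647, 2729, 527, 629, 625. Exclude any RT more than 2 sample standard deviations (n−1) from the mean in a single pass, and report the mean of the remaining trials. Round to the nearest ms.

n = 13, ΣRT = 10400, M = 800.000
Σ(x−M)² = 4134532.00; s = √(4134532.00/12) = 586.979
Cutoffs: 800.000 ± 2·586.979 → [-374.0, 1974.0]
Outside: 2729 → excluded.
Retained (n=12): Σ = 7671, mean = 7671/12 = 639.250

639 ms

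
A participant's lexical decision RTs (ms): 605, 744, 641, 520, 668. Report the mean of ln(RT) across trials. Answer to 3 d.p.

6.448

ln(RT): 6.4052, 6.6120, 6.4630, 6.2538, 6.5043
Σ ln(RT) = 32.2384
Mean = 32.2384/5 = 6.44768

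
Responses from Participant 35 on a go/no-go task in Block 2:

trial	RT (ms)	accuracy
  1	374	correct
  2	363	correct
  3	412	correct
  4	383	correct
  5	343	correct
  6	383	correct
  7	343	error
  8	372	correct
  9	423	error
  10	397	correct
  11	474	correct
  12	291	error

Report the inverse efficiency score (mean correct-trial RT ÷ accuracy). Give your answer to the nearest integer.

519 ms

Correct trials (n=9): 374, 363, 412, 383, 343, 383, 372, 397, 474
Mean correct RT = 3501/9 = 389.0000 ms
Proportion correct = 9/12
IES = 389.0000 / (9/12) = 518.667 ms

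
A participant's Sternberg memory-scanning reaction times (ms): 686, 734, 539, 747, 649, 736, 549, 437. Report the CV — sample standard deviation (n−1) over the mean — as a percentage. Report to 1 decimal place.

n = 8, Σ = 5077, M = 634.6250
Σ(x−M)² = 91157.875; s = √(91157.875/7) = 114.1164
CV = 114.1164 / 634.6250 = 0.17982 = 17.982%

18.0%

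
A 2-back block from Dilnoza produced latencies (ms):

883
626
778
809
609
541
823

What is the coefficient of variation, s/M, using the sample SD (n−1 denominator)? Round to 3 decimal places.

0.180

n = 7, Σ = 5069, M = 724.1429
Σ(x−M)² = 101540.857; s = √(101540.857/6) = 130.0903
CV = 130.0903 / 724.1429 = 0.17965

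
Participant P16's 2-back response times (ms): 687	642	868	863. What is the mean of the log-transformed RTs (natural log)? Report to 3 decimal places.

ln(RT): 6.5323, 6.4646, 6.7662, 6.7604
Σ ln(RT) = 26.5235
Mean = 26.5235/4 = 6.63088

6.631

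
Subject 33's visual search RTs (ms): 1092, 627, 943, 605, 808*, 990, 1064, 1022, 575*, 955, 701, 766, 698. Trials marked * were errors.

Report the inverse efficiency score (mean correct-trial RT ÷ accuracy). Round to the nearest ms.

1017 ms

Correct trials (n=11): 1092, 627, 943, 605, 990, 1064, 1022, 955, 701, 766, 698
Mean correct RT = 9463/11 = 860.2727 ms
Proportion correct = 11/13
IES = 860.2727 / (11/13) = 1016.686 ms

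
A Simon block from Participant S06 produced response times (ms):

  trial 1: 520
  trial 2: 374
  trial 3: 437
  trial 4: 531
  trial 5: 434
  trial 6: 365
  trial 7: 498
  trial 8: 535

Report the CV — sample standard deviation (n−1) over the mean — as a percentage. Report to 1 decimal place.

n = 8, Σ = 3694, M = 461.7500
Σ(x−M)² = 33311.500; s = √(33311.500/7) = 68.9840
CV = 68.9840 / 461.7500 = 0.14940 = 14.940%

14.9%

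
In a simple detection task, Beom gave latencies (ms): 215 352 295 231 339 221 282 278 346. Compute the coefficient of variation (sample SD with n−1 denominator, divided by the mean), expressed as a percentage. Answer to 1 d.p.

18.9%

n = 9, Σ = 2559, M = 284.3333
Σ(x−M)² = 23192.000; s = √(23192.000/8) = 53.8424
CV = 53.8424 / 284.3333 = 0.18936 = 18.936%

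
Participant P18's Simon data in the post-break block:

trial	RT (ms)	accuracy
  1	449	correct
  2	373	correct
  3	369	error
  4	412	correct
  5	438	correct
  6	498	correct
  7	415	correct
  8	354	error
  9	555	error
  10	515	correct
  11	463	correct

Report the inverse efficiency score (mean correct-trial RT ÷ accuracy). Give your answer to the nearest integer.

Correct trials (n=8): 449, 373, 412, 438, 498, 415, 515, 463
Mean correct RT = 3563/8 = 445.3750 ms
Proportion correct = 8/11
IES = 445.3750 / (8/11) = 612.391 ms

612 ms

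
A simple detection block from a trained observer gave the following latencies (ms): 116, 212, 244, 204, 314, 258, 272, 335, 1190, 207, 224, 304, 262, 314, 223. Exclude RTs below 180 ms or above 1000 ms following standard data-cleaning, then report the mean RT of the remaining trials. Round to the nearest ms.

Excluded: 116, 1190
Retained (n=13): Σ = 3373
Mean = 3373/13 = 259.4615

259 ms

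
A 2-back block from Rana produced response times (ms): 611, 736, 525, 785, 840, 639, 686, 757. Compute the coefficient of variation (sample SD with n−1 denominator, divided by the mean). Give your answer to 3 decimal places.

0.147

n = 8, Σ = 5579, M = 697.3750
Σ(x−M)² = 73777.875; s = √(73777.875/7) = 102.6630
CV = 102.6630 / 697.3750 = 0.14721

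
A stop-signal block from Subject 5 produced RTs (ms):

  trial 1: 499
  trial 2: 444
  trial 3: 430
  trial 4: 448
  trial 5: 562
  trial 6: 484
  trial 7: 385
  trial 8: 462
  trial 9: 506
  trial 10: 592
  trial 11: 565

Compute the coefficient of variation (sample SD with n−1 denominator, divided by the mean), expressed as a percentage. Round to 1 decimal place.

n = 11, Σ = 5377, M = 488.8182
Σ(x−M)² = 40859.636; s = √(40859.636/10) = 63.9215
CV = 63.9215 / 488.8182 = 0.13077 = 13.077%

13.1%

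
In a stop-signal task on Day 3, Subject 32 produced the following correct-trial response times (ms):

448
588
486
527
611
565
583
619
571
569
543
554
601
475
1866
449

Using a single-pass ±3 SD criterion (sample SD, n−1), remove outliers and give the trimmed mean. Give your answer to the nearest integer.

n = 16, ΣRT = 10055, M = 628.438
Σ(x−M)² = 1678979.94; s = √(1678979.94/15) = 334.562
Cutoffs: 628.438 ± 3·334.562 → [-375.2, 1632.1]
Outside: 1866 → excluded.
Retained (n=15): Σ = 8189, mean = 8189/15 = 545.933

546 ms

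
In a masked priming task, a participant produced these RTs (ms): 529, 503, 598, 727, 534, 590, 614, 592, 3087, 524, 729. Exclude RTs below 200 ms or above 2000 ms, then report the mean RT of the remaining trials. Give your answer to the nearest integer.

Excluded: 3087
Retained (n=10): Σ = 5940
Mean = 5940/10 = 594.0000

594 ms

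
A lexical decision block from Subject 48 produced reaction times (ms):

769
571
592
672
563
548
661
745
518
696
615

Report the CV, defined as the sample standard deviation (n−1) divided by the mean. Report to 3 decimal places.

0.131

n = 11, Σ = 6950, M = 631.8182
Σ(x−M)² = 68497.636; s = √(68497.636/10) = 82.7633
CV = 82.7633 / 631.8182 = 0.13099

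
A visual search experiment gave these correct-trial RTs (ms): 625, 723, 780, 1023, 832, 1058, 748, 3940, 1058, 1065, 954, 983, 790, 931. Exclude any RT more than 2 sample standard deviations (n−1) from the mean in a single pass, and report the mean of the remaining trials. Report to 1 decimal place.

n = 14, ΣRT = 15510, M = 1107.857
Σ(x−M)² = 8900965.71; s = √(8900965.71/13) = 827.460
Cutoffs: 1107.857 ± 2·827.460 → [-547.1, 2762.8]
Outside: 3940 → excluded.
Retained (n=13): Σ = 11570, mean = 11570/13 = 890.000

890.0 ms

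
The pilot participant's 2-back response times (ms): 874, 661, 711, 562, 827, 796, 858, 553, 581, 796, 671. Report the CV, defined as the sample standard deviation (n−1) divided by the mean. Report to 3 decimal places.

n = 11, Σ = 7890, M = 717.2727
Σ(x−M)² = 143816.182; s = √(143816.182/10) = 119.9234
CV = 119.9234 / 717.2727 = 0.16719

0.167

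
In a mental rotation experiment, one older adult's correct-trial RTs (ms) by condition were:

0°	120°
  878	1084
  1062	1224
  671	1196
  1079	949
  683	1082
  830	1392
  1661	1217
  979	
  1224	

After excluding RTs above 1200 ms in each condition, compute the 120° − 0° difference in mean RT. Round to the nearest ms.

195 ms

0°: exclude 1661, 1224
120°: exclude 1224, 1392, 1217
M(0°) = 6182/7 = 883.143
M(120°) = 4311/4 = 1077.750
Difference = 1077.750 − 883.143 = 194.607 ms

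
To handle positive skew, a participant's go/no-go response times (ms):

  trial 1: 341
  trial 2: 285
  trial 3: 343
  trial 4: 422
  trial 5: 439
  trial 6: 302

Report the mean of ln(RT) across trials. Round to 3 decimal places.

ln(RT): 5.8319, 5.6525, 5.8377, 6.0450, 6.0845, 5.7104
Σ ln(RT) = 35.1620
Mean = 35.1620/6 = 5.86034

5.860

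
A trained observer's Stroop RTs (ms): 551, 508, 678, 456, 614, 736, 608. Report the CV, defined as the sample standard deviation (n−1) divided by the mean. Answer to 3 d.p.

n = 7, Σ = 4151, M = 593.0000
Σ(x−M)² = 56098.000; s = √(56098.000/6) = 96.6937
CV = 96.6937 / 593.0000 = 0.16306

0.163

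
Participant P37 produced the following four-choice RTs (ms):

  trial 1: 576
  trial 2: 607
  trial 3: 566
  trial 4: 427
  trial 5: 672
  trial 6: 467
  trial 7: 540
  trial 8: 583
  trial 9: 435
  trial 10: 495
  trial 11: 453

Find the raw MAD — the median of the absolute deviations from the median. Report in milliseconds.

Sorted: 427, 435, 453, 467, 495, 540, 566, 576, 583, 607, 672 → median = 540
|x − 540|: 36, 67, 26, 113, 132, 73, 0, 43, 105, 45, 87
Sorted deviations: 0, 26, 36, 43, 45, 67, 73, 87, 105, 113, 132 → MAD = 67

67 ms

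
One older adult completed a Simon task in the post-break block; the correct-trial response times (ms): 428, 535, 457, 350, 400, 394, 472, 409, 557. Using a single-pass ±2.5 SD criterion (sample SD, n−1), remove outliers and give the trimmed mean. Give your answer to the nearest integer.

n = 9, ΣRT = 4002, M = 444.667
Σ(x−M)² = 36752.00; s = √(36752.00/8) = 67.779
Cutoffs: 444.667 ± 2.5·67.779 → [275.2, 614.1]
No RTs fall outside the cutoffs; all 9 retained. Mean = 4002/9 = 444.667

445 ms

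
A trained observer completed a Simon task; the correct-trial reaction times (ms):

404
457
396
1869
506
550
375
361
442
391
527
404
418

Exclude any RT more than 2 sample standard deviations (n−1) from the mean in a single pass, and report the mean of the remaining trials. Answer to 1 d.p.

n = 13, ΣRT = 7100, M = 546.154
Σ(x−M)² = 1937745.69; s = √(1937745.69/12) = 401.844
Cutoffs: 546.154 ± 2·401.844 → [-257.5, 1349.8]
Outside: 1869 → excluded.
Retained (n=12): Σ = 5231, mean = 5231/12 = 435.917

435.9 ms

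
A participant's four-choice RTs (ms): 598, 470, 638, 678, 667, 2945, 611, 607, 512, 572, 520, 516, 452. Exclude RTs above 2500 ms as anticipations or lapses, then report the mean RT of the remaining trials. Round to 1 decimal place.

Excluded: 2945
Retained (n=12): Σ = 6841
Mean = 6841/12 = 570.0833

570.1 ms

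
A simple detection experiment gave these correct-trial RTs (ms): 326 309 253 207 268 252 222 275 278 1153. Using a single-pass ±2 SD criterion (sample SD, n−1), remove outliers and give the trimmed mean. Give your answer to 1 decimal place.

n = 10, ΣRT = 3543, M = 354.300
Σ(x−M)² = 720260.10; s = √(720260.10/9) = 282.894
Cutoffs: 354.300 ± 2·282.894 → [-211.5, 920.1]
Outside: 1153 → excluded.
Retained (n=9): Σ = 2390, mean = 2390/9 = 265.556

265.6 ms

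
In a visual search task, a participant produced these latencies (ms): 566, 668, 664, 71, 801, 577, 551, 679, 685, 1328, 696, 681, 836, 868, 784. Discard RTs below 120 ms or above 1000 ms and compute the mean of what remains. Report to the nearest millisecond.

697 ms

Excluded: 71, 1328
Retained (n=13): Σ = 9056
Mean = 9056/13 = 696.6154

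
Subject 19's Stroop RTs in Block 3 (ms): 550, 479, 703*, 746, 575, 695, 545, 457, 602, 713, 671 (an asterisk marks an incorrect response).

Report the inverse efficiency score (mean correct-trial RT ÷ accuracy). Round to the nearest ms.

Correct trials (n=10): 550, 479, 746, 575, 695, 545, 457, 602, 713, 671
Mean correct RT = 6033/10 = 603.3000 ms
Proportion correct = 10/11
IES = 603.3000 / (10/11) = 663.630 ms

664 ms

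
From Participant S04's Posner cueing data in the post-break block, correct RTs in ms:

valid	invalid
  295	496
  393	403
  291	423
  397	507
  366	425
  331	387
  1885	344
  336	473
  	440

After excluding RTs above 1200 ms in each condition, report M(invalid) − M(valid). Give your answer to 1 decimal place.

89.0 ms

valid: exclude 1885
M(valid) = 2409/7 = 344.143
M(invalid) = 3898/9 = 433.111
Difference = 433.111 − 344.143 = 88.968 ms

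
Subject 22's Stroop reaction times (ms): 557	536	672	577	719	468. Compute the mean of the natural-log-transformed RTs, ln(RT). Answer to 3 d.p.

ln(RT): 6.3226, 6.2841, 6.5103, 6.3578, 6.5779, 6.1485
Σ ln(RT) = 38.2011
Mean = 38.2011/6 = 6.36685

6.367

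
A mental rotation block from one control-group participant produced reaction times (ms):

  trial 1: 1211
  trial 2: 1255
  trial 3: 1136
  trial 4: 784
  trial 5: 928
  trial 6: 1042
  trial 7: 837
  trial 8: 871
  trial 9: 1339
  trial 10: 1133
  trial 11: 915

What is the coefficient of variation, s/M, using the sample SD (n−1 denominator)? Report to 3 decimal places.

n = 11, Σ = 11451, M = 1041.0000
Σ(x−M)² = 346200.000; s = √(346200.000/10) = 186.0645
CV = 186.0645 / 1041.0000 = 0.17874

0.179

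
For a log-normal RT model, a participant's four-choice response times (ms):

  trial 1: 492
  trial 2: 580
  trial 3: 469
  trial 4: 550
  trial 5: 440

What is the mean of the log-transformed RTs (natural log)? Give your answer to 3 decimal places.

ln(RT): 6.1985, 6.3630, 6.1506, 6.3099, 6.0868
Σ ln(RT) = 31.1088
Mean = 31.1088/5 = 6.22176

6.222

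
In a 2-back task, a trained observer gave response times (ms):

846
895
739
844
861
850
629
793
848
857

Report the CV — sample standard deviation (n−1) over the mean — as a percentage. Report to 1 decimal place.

n = 10, Σ = 8162, M = 816.2000
Σ(x−M)² = 55237.600; s = √(55237.600/9) = 78.3423
CV = 78.3423 / 816.2000 = 0.09598 = 9.598%

9.6%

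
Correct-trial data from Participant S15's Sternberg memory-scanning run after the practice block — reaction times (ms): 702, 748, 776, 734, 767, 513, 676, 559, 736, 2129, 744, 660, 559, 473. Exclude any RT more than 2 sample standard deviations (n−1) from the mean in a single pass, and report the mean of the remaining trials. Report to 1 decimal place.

n = 14, ΣRT = 10776, M = 769.714
Σ(x−M)² = 2119396.86; s = √(2119396.86/13) = 403.770
Cutoffs: 769.714 ± 2·403.770 → [-37.8, 1577.3]
Outside: 2129 → excluded.
Retained (n=13): Σ = 8647, mean = 8647/13 = 665.154

665.2 ms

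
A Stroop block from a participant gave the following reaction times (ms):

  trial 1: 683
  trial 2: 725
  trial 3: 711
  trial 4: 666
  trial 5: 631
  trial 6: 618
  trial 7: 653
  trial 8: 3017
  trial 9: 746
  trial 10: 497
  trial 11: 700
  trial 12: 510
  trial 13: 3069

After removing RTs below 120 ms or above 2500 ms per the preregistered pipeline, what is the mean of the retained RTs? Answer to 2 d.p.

649.09 ms

Excluded: 3017, 3069
Retained (n=11): Σ = 7140
Mean = 7140/11 = 649.0909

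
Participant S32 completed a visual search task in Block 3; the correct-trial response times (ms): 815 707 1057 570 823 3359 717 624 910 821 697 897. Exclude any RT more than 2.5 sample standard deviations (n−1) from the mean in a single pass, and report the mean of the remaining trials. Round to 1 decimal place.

785.3 ms

n = 12, ΣRT = 11997, M = 999.750
Σ(x−M)² = 6268456.25; s = √(6268456.25/11) = 754.890
Cutoffs: 999.750 ± 2.5·754.890 → [-887.5, 2887.0]
Outside: 3359 → excluded.
Retained (n=11): Σ = 8638, mean = 8638/11 = 785.273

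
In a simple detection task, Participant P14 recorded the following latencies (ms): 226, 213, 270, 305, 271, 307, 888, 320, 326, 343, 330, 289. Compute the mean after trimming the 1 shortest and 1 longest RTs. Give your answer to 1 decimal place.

298.7 ms

Sorted: 213, 226, 270, 271, 289, 305, 307, 320, 326, 330, 343, 888
Drop lowest 1 (213) and highest 1 (888)
Remaining (n=10): Σ = 2987, mean = 2987/10 = 298.700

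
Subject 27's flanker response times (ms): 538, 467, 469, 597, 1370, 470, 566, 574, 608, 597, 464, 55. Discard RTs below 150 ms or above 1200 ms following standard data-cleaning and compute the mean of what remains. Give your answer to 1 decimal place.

Excluded: 55, 1370
Retained (n=10): Σ = 5350
Mean = 5350/10 = 535.0000

535.0 ms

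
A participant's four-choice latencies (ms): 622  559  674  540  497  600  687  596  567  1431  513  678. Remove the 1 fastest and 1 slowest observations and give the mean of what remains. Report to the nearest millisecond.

604 ms

Sorted: 497, 513, 540, 559, 567, 596, 600, 622, 674, 678, 687, 1431
Drop lowest 1 (497) and highest 1 (1431)
Remaining (n=10): Σ = 6036, mean = 6036/10 = 603.600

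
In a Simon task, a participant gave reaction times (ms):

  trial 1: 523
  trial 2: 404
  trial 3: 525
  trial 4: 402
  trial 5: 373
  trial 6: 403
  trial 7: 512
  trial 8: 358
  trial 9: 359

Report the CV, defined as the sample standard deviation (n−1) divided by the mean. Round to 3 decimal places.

0.165

n = 9, Σ = 3859, M = 428.7778
Σ(x−M)² = 40047.556; s = √(40047.556/8) = 70.7527
CV = 70.7527 / 428.7778 = 0.16501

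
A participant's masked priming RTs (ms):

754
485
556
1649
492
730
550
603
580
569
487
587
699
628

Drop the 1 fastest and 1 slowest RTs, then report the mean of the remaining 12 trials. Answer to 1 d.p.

Sorted: 485, 487, 492, 550, 556, 569, 580, 587, 603, 628, 699, 730, 754, 1649
Drop lowest 1 (485) and highest 1 (1649)
Remaining (n=12): Σ = 7235, mean = 7235/12 = 602.917

602.9 ms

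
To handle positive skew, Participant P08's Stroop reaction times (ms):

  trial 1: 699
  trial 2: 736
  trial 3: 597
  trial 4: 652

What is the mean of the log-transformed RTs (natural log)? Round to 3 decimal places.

6.506

ln(RT): 6.5497, 6.6012, 6.3919, 6.4800
Σ ln(RT) = 26.0228
Mean = 26.0228/4 = 6.50571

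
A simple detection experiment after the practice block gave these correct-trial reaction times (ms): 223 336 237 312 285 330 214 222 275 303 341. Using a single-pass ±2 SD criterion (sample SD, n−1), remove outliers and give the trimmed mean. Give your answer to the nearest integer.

280 ms

n = 11, ΣRT = 3078, M = 279.818
Σ(x−M)² = 23777.64; s = √(23777.64/10) = 48.762
Cutoffs: 279.818 ± 2·48.762 → [182.3, 377.3]
No RTs fall outside the cutoffs; all 11 retained. Mean = 3078/11 = 279.818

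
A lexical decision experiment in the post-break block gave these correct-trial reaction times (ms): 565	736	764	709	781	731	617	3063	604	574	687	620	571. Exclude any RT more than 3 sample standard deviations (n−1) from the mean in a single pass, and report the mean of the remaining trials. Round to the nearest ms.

663 ms

n = 13, ΣRT = 11022, M = 847.846
Σ(x−M)² = 5386019.69; s = √(5386019.69/12) = 669.951
Cutoffs: 847.846 ± 3·669.951 → [-1162.0, 2857.7]
Outside: 3063 → excluded.
Retained (n=12): Σ = 7959, mean = 7959/12 = 663.250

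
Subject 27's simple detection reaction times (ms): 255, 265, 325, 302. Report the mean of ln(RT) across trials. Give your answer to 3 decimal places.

5.654

ln(RT): 5.5413, 5.5797, 5.7838, 5.7104
Σ ln(RT) = 22.6152
Mean = 22.6152/4 = 5.65381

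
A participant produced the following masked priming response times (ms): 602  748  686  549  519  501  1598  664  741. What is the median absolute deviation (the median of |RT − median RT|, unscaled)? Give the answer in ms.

Sorted: 501, 519, 549, 602, 664, 686, 741, 748, 1598 → median = 664
|x − 664|: 62, 84, 22, 115, 145, 163, 934, 0, 77
Sorted deviations: 0, 22, 62, 77, 84, 115, 145, 163, 934 → MAD = 84

84 ms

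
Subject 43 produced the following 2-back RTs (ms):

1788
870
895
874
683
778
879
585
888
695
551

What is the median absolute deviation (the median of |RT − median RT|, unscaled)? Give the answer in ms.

92 ms

Sorted: 551, 585, 683, 695, 778, 870, 874, 879, 888, 895, 1788 → median = 870
|x − 870|: 918, 0, 25, 4, 187, 92, 9, 285, 18, 175, 319
Sorted deviations: 0, 4, 9, 18, 25, 92, 175, 187, 285, 319, 918 → MAD = 92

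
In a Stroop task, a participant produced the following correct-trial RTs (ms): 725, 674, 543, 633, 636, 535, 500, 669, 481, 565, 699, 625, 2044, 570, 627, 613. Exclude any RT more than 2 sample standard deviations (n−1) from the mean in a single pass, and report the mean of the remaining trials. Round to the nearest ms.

n = 16, ΣRT = 11139, M = 696.188
Σ(x−M)² = 2010434.44; s = √(2010434.44/15) = 366.100
Cutoffs: 696.188 ± 2·366.100 → [-36.0, 1428.4]
Outside: 2044 → excluded.
Retained (n=15): Σ = 9095, mean = 9095/15 = 606.333

606 ms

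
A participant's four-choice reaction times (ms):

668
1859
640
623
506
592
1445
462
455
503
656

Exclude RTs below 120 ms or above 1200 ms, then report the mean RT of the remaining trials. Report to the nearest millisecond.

567 ms

Excluded: 1445, 1859
Retained (n=9): Σ = 5105
Mean = 5105/9 = 567.2222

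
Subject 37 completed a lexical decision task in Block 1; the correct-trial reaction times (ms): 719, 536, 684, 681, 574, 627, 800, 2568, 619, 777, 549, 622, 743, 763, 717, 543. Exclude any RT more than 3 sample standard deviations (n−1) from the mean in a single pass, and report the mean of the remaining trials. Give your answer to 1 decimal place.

663.6 ms

n = 16, ΣRT = 12522, M = 782.625
Σ(x−M)² = 3511403.75; s = √(3511403.75/15) = 483.832
Cutoffs: 782.625 ± 3·483.832 → [-668.9, 2234.1]
Outside: 2568 → excluded.
Retained (n=15): Σ = 9954, mean = 9954/15 = 663.600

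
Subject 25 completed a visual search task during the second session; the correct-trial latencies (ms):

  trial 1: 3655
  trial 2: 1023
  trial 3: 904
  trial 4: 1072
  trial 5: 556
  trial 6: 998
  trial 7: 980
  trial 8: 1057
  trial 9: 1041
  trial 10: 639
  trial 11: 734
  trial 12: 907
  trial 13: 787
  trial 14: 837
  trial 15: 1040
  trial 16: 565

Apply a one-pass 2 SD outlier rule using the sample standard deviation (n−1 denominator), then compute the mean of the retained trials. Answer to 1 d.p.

n = 16, ΣRT = 16795, M = 1049.688
Σ(x−M)² = 7699411.44; s = √(7699411.44/15) = 716.445
Cutoffs: 1049.688 ± 2·716.445 → [-383.2, 2482.6]
Outside: 3655 → excluded.
Retained (n=15): Σ = 13140, mean = 13140/15 = 876.000

876.0 ms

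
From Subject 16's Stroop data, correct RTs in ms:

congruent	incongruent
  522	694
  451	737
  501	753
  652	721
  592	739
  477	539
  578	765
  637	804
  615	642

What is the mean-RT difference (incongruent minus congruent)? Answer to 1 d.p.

M(congruent) = 5025/9 = 558.333
M(incongruent) = 6394/9 = 710.444
Difference = 710.444 − 558.333 = 152.111 ms

152.1 ms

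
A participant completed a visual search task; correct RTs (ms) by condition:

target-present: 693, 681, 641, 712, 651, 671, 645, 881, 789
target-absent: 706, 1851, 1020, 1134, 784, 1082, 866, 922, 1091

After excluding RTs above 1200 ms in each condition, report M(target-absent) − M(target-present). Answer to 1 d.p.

target-absent: exclude 1851
M(target-present) = 6364/9 = 707.111
M(target-absent) = 7605/8 = 950.625
Difference = 950.625 − 707.111 = 243.514 ms

243.5 ms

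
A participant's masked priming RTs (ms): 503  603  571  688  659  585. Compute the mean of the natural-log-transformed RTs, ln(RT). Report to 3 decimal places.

ln(RT): 6.2206, 6.4019, 6.3474, 6.5338, 6.4907, 6.3716
Σ ln(RT) = 38.3660
Mean = 38.3660/6 = 6.39434

6.394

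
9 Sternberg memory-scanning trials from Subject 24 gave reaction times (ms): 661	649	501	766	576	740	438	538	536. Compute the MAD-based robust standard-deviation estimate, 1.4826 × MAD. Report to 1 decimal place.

111.2 ms

Sorted: 438, 501, 536, 538, 576, 649, 661, 740, 766 → median = 576
|x − 576| sorted: 0, 38, 40, 73, 75, 85, 138, 164, 190 → MAD = 75
Robust SD ≈ 1.4826 × 75 = 111.195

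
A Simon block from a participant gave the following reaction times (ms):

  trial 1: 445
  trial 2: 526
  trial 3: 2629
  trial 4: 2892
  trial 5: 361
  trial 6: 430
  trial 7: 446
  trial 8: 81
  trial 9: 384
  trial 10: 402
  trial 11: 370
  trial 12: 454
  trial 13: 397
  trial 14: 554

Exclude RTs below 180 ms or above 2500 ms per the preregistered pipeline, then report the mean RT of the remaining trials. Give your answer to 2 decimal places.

433.55 ms

Excluded: 81, 2629, 2892
Retained (n=11): Σ = 4769
Mean = 4769/11 = 433.5455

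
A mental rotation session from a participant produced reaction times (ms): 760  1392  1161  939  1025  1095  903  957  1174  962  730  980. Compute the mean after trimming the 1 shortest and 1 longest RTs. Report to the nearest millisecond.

Sorted: 730, 760, 903, 939, 957, 962, 980, 1025, 1095, 1161, 1174, 1392
Drop lowest 1 (730) and highest 1 (1392)
Remaining (n=10): Σ = 9956, mean = 9956/10 = 995.600

996 ms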